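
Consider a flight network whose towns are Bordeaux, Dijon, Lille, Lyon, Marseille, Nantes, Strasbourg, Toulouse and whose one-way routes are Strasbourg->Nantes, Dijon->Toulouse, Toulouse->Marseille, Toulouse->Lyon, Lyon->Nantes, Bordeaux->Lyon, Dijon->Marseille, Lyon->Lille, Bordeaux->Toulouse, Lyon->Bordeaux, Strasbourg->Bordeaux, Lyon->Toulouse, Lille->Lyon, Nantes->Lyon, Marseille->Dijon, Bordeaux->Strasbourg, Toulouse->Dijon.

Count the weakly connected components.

From Bordeaux: component {Bordeaux, Dijon, Lille, Lyon, Marseille, Nantes, Strasbourg, Toulouse}.
That's 1 component.

1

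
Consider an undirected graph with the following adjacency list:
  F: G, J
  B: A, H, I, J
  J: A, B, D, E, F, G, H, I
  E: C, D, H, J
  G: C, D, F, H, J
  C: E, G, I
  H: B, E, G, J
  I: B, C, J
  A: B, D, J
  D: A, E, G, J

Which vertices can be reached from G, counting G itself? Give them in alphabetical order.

Start at G.
Its neighbours: C, D, F, H, J.
Then their neighbours: A, B, E, I.
Every vertex is now reached.

A, B, C, D, E, F, G, H, I, J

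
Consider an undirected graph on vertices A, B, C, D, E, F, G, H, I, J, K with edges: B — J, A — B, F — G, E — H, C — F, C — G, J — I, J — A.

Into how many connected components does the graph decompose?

5

From A: component {A, B, I, J}.
From C: component {C, F, G}.
From D: component {D}.
From E: component {E, H}.
From K: component {K}.
That's 5 components.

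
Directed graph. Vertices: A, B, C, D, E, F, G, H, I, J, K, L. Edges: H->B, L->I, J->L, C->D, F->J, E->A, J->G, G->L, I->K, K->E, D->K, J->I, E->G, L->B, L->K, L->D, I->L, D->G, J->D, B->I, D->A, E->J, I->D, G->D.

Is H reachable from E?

Explore from E.
Distance 1: reach A, G, J.
Distance 2: reach D, I, L.
Distance 3: reach B, K.
The search from E is exhausted; no directed path reaches H.

No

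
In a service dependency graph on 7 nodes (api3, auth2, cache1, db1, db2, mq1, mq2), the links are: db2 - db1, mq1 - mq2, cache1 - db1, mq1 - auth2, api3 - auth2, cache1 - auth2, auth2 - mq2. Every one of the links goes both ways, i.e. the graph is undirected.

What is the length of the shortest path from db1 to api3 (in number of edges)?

3

Distance 0: db1.
Distance 1: cache1, db2.
Distance 2: auth2.
Distance 3: api3, mq1, mq2 — contains api3.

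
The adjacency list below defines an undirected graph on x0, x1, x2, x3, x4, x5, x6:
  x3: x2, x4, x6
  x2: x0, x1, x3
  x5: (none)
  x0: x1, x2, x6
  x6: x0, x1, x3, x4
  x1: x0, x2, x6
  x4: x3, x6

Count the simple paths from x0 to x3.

9

x0–x1–x2–x3
x0–x1–x6–x3
x0–x1–x6–x4–x3
x0–x2–x1–x6–x3
x0–x2–x1–x6–x4–x3
x0–x2–x3
x0–x6–x1–x2–x3
x0–x6–x3
x0–x6–x4–x3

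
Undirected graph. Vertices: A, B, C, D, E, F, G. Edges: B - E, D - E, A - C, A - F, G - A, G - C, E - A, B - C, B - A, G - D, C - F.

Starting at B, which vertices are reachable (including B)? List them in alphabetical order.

A, B, C, D, E, F, G

Start at B.
Its neighbours: A, C, E.
Then their neighbours: D, F, G.
Every vertex is now reached.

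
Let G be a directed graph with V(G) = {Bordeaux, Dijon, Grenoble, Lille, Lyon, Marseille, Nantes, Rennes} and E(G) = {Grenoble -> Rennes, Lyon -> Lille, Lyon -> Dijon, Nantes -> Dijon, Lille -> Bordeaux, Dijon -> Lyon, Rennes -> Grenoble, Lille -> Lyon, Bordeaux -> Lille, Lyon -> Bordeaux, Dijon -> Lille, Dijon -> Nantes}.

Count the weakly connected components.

From Bordeaux: component {Bordeaux, Dijon, Lille, Lyon, Nantes}.
From Grenoble: component {Grenoble, Rennes}.
From Marseille: component {Marseille}.
That's 3 components.

3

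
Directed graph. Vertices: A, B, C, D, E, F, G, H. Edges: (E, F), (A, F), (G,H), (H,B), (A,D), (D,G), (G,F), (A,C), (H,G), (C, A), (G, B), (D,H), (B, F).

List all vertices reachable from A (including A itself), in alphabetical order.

Start at A.
Its neighbours: C, D, F.
Then their neighbours: G, H.
Then next layer: B.
Nothing further is reachable.

A, B, C, D, F, G, H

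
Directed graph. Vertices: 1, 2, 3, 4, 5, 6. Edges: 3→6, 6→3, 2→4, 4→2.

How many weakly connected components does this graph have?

From 1: component {1}.
From 2: component {2, 4}.
From 3: component {3, 6}.
From 5: component {5}.
That's 4 components.

4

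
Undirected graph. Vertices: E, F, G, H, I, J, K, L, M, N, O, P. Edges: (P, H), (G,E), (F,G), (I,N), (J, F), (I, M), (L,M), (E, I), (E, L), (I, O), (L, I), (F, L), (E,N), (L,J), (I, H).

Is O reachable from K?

No

K has no edges, so nothing is reachable from it.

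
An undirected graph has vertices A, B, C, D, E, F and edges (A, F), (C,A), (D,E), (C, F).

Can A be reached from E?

No

Explore from E.
Distance 1: reach D.
The search is exhausted without reaching A; it lies in a different component.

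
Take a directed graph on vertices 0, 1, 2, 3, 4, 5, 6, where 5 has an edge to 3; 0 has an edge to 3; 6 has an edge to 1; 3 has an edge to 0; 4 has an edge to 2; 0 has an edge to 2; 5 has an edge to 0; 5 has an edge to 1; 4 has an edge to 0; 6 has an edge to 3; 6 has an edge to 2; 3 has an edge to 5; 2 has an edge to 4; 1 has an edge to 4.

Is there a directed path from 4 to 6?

No

Explore from 4.
Distance 1: reach 0, 2.
Distance 2: reach 3.
Distance 3: reach 5.
Distance 4: reach 1.
The search from 4 is exhausted; no directed path reaches 6.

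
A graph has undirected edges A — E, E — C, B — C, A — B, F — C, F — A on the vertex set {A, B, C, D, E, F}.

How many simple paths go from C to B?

C–B
C–E–A–B
C–F–A–B

3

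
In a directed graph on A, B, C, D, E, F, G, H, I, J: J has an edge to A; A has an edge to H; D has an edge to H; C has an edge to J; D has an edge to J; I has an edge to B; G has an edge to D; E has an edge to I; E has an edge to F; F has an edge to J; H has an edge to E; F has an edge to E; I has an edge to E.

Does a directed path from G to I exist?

Explore from G.
Distance 1: reach D.
Distance 2: reach H, J.
Distance 3: reach A, E.
Distance 4: reach F, I.
Found I.

Yes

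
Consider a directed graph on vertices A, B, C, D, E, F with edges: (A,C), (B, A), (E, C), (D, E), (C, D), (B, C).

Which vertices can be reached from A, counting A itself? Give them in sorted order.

Start at A.
Its neighbours: C.
Then their neighbours: D.
Then next layer: E.
Nothing further is reachable.

A, C, D, E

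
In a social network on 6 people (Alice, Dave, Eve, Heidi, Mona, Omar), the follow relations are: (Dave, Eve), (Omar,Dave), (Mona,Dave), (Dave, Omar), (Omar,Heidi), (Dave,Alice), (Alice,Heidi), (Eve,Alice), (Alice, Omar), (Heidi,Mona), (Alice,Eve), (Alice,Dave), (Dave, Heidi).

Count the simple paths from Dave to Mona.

6

Dave→Alice→Heidi→Mona
Dave→Alice→Omar→Heidi→Mona
Dave→Eve→Alice→Heidi→Mona
Dave→Eve→Alice→Omar→Heidi→Mona
Dave→Heidi→Mona
Dave→Omar→Heidi→Mona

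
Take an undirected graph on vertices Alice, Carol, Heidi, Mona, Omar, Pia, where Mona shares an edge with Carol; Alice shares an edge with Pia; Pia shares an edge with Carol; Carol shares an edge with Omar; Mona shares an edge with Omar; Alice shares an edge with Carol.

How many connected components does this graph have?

From Alice: component {Alice, Carol, Mona, Omar, Pia}.
From Heidi: component {Heidi}.
That's 2 components.

2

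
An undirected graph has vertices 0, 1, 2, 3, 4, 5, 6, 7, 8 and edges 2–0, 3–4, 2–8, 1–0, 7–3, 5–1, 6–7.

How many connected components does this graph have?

From 0: component {0, 1, 2, 5, 8}.
From 3: component {3, 4, 6, 7}.
That's 2 components.

2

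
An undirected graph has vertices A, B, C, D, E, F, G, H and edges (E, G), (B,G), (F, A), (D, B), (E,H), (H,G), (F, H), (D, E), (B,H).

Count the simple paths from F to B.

F–H–B
F–H–E–D–B
F–H–E–G–B
F–H–G–B
F–H–G–E–D–B

5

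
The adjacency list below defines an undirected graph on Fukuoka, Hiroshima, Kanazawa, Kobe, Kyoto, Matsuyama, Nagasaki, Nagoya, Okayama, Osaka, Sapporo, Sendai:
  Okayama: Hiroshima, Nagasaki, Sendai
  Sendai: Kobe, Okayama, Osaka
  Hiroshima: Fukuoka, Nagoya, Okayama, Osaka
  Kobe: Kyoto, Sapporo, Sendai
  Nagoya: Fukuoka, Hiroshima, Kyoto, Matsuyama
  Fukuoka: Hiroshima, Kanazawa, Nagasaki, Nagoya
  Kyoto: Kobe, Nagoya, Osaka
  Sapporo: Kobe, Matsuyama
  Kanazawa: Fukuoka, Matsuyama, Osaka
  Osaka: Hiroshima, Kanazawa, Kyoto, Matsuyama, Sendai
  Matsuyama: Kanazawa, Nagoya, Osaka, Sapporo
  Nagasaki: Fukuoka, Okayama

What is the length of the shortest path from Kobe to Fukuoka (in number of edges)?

Distance 0: Kobe.
Distance 1: Kyoto, Sapporo, Sendai.
Distance 2: Matsuyama, Nagoya, Okayama, Osaka.
Distance 3: Fukuoka, Hiroshima, Kanazawa, Nagasaki — contains Fukuoka.

3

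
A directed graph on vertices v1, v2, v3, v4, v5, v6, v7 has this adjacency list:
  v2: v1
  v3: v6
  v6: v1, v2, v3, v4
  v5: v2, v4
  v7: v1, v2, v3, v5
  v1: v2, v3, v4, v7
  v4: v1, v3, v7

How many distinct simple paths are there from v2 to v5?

3

v2→v1→v3→v6→v4→v7→v5
v2→v1→v4→v7→v5
v2→v1→v7→v5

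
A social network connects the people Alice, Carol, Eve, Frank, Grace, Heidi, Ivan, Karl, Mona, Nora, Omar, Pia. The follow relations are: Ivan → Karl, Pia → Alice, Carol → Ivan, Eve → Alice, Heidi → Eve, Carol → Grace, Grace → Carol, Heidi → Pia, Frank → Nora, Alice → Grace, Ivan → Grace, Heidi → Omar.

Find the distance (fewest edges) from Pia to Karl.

Distance 0: Pia.
Distance 1: Alice.
Distance 2: Grace.
Distance 3: Carol.
Distance 4: Ivan.
Distance 5: Karl — contains Karl.

5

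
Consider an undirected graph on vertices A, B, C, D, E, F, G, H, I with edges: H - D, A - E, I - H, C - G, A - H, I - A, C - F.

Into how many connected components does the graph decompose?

From A: component {A, D, E, H, I}.
From B: component {B}.
From C: component {C, F, G}.
That's 3 components.

3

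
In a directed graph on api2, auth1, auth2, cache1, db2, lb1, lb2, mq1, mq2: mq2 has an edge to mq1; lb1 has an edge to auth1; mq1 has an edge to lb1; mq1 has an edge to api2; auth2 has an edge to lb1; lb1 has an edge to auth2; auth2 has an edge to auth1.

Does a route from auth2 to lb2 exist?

No

Explore from auth2.
Distance 1: reach auth1, lb1.
The search from auth2 is exhausted; no directed path reaches lb2.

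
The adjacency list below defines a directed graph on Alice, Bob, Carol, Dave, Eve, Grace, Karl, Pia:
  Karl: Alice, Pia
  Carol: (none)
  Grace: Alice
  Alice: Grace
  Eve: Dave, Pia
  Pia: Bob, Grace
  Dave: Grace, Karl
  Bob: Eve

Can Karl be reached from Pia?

Explore from Pia.
Distance 1: reach Bob, Grace.
Distance 2: reach Alice, Eve.
Distance 3: reach Dave.
Distance 4: reach Karl.
Found Karl.

Yes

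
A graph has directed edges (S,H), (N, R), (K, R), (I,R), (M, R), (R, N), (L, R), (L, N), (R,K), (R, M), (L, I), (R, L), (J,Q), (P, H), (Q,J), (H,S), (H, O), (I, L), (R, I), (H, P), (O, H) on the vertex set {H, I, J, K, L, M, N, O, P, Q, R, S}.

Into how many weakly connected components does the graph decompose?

3

From H: component {H, O, P, S}.
From I: component {I, K, L, M, N, R}.
From J: component {J, Q}.
That's 3 components.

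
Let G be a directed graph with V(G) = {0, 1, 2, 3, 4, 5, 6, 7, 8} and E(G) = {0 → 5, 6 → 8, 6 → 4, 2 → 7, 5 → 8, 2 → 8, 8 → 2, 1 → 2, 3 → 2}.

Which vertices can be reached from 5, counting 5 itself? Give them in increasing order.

Start at 5.
Its neighbours: 8.
Then their neighbours: 2.
Then next layer: 7.
Nothing further is reachable.

2, 5, 7, 8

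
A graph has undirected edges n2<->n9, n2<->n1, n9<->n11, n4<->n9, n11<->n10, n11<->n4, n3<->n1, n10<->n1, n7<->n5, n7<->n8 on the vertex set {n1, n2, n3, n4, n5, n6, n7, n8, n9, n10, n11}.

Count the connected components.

From n1: component {n1, n2, n3, n4, n9, n10, n11}.
From n5: component {n5, n7, n8}.
From n6: component {n6}.
That's 3 components.

3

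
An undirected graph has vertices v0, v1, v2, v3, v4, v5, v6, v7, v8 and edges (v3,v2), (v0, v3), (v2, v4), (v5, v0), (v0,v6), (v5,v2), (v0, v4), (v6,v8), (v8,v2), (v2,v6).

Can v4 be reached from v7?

v7 has no edges, so nothing is reachable from it.

No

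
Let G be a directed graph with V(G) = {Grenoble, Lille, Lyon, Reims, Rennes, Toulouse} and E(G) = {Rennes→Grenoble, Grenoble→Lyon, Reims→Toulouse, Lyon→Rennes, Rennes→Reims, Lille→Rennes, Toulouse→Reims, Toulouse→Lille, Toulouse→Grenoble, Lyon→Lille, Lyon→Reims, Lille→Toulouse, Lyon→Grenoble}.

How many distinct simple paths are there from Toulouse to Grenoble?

2

Toulouse→Grenoble
Toulouse→Lille→Rennes→Grenoble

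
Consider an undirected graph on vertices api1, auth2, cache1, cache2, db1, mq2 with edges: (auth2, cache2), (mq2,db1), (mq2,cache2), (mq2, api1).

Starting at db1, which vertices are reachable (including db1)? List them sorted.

Start at db1.
Its neighbours: mq2.
Then their neighbours: api1, cache2.
Then next layer: auth2.
Nothing further is reachable.

api1, auth2, cache2, db1, mq2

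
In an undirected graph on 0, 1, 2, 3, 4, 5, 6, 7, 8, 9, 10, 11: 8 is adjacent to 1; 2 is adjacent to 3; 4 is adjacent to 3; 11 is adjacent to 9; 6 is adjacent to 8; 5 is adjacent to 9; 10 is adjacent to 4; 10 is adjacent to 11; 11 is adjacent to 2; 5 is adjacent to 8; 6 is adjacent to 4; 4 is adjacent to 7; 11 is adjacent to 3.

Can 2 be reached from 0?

0 has no edges, so nothing is reachable from it.

No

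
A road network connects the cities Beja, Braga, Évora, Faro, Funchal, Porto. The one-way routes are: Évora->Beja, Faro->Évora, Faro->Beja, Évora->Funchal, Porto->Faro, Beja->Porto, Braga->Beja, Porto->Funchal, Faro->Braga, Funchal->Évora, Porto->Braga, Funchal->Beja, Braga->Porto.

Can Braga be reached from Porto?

Yes

Explore from Porto.
Distance 1: reach Braga, Faro, Funchal.
Found Braga.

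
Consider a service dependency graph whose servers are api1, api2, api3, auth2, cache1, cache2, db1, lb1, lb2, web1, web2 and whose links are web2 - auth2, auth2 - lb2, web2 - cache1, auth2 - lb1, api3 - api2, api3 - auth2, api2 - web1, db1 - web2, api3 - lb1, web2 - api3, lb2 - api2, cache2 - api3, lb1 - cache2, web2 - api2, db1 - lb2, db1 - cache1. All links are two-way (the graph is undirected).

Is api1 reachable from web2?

Explore from web2.
Distance 1: reach api2, api3, auth2, cache1, db1.
Distance 2: reach cache2, lb1, lb2, web1.
The search is exhausted without reaching api1; it lies in a different component.

No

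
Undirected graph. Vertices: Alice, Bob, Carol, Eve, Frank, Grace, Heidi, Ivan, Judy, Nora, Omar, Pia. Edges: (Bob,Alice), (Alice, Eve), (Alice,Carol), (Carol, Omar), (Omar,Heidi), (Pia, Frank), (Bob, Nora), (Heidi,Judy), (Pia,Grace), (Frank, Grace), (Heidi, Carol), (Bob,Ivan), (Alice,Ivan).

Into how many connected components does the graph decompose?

2

From Alice: component {Alice, Bob, Carol, Eve, Heidi, Ivan, Judy, Nora, Omar}.
From Frank: component {Frank, Grace, Pia}.
That's 2 components.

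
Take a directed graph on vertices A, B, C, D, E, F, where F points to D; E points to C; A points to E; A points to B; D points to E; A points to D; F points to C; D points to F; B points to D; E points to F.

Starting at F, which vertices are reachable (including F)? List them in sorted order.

Start at F.
Its neighbours: C, D.
Then their neighbours: E.
Nothing further is reachable.

C, D, E, F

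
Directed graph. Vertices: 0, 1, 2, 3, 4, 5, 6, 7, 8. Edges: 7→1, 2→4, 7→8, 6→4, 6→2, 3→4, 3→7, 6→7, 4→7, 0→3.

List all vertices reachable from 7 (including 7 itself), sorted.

1, 7, 8

Start at 7.
Its neighbours: 1, 8.
Nothing further is reachable.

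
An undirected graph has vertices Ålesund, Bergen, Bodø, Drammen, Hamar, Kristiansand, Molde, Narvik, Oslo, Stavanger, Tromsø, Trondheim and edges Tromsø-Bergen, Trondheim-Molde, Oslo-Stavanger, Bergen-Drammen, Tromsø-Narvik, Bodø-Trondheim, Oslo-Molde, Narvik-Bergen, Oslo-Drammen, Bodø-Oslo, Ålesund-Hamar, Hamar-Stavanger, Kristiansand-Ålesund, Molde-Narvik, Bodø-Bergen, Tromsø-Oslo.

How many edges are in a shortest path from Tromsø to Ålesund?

4

Distance 0: Tromsø.
Distance 1: Bergen, Narvik, Oslo.
Distance 2: Bodø, Drammen, Molde, Stavanger.
Distance 3: Hamar, Trondheim.
Distance 4: Ålesund — contains Ålesund.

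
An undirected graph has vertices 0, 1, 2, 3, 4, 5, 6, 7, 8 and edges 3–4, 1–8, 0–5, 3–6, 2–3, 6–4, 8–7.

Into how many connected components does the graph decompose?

3

From 0: component {0, 5}.
From 1: component {1, 7, 8}.
From 2: component {2, 3, 4, 6}.
That's 3 components.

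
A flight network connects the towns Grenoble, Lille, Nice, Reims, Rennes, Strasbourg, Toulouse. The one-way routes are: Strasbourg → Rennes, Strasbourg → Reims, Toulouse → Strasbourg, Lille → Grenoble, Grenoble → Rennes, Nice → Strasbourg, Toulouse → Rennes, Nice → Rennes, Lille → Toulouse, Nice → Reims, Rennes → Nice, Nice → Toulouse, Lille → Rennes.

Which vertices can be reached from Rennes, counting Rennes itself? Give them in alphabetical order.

Nice, Reims, Rennes, Strasbourg, Toulouse

Start at Rennes.
Its neighbours: Nice.
Then their neighbours: Reims, Strasbourg, Toulouse.
Nothing further is reachable.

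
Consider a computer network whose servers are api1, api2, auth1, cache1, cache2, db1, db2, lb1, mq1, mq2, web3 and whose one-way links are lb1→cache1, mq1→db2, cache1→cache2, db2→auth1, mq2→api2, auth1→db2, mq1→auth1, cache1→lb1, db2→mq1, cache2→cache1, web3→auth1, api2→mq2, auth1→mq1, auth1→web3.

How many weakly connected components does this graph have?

5

From api1: component {api1}.
From api2: component {api2, mq2}.
From auth1: component {auth1, db2, mq1, web3}.
From cache1: component {cache1, cache2, lb1}.
From db1: component {db1}.
That's 5 components.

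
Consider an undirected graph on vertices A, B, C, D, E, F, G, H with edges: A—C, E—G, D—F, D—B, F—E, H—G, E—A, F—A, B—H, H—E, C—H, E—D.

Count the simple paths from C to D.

C–A–E–D
C–A–E–F–D
C–A–E–G–H–B–D
C–A–E–H–B–D
C–A–F–D
C–A–F–E–D
C–A–F–E–G–H–B–D
C–A–F–E–H–B–D
C–H–B–D
C–H–E–A–F–D
C–H–E–D
C–H–E–F–D
C–H–G–E–A–F–D
C–H–G–E–D
C–H–G–E–F–D

15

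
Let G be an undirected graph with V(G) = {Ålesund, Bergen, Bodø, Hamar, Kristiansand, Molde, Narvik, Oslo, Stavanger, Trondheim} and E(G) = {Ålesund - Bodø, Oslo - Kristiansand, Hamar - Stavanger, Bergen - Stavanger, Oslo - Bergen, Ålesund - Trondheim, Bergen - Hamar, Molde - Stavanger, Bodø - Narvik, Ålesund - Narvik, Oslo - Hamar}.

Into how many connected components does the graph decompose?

From Ålesund: component {Ålesund, Bodø, Narvik, Trondheim}.
From Bergen: component {Bergen, Hamar, Kristiansand, Molde, Oslo, Stavanger}.
That's 2 components.

2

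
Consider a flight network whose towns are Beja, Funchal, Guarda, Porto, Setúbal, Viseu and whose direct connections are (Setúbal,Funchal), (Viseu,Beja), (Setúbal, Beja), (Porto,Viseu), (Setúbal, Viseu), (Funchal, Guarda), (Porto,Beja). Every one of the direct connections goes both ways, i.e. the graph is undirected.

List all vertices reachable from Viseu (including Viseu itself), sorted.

Beja, Funchal, Guarda, Porto, Setúbal, Viseu

Start at Viseu.
Its neighbours: Beja, Porto, Setúbal.
Then their neighbours: Funchal.
Then next layer: Guarda.
Every vertex is now reached.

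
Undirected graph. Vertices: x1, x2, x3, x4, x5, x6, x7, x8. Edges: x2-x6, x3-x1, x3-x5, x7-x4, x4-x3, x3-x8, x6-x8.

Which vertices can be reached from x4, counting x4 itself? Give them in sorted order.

x1, x2, x3, x4, x5, x6, x7, x8

Start at x4.
Its neighbours: x3, x7.
Then their neighbours: x1, x5, x8.
Then next layer: x6.
Then next layer: x2.
Every vertex is now reached.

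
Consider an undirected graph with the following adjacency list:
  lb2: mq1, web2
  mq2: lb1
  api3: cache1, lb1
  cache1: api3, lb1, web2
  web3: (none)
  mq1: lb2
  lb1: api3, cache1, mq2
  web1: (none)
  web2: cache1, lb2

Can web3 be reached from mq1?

Explore from mq1.
Distance 1: reach lb2.
Distance 2: reach web2.
Distance 3: reach cache1.
Distance 4: reach api3, lb1.
Distance 5: reach mq2.
The search is exhausted without reaching web3; it lies in a different component.

No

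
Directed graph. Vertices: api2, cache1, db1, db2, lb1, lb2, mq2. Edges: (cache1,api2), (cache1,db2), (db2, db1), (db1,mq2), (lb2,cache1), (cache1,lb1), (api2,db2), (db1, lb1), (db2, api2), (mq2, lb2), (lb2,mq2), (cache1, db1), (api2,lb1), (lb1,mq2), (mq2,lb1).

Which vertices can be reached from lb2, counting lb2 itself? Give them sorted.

api2, cache1, db1, db2, lb1, lb2, mq2

Start at lb2.
Its neighbours: cache1, mq2.
Then their neighbours: api2, db1, db2, lb1.
Every vertex is now reached.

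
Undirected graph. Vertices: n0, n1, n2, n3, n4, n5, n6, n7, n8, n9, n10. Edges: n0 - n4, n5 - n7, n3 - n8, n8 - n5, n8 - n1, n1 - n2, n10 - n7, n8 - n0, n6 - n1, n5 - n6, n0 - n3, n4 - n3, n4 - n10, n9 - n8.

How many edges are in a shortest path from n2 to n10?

Distance 0: n2.
Distance 1: n1.
Distance 2: n6, n8.
Distance 3: n0, n3, n5, n9.
Distance 4: n4, n7.
Distance 5: n10 — contains n10.

5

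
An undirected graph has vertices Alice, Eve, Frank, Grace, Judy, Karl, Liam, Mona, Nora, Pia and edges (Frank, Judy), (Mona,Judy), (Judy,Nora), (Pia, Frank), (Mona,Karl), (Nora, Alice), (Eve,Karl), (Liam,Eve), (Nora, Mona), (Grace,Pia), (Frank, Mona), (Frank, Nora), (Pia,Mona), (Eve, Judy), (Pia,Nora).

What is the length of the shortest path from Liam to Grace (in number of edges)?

Distance 0: Liam.
Distance 1: Eve.
Distance 2: Judy, Karl.
Distance 3: Frank, Mona, Nora.
Distance 4: Alice, Pia.
Distance 5: Grace — contains Grace.

5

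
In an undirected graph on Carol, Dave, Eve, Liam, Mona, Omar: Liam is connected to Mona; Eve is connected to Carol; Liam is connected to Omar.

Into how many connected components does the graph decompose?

3

From Carol: component {Carol, Eve}.
From Dave: component {Dave}.
From Liam: component {Liam, Mona, Omar}.
That's 3 components.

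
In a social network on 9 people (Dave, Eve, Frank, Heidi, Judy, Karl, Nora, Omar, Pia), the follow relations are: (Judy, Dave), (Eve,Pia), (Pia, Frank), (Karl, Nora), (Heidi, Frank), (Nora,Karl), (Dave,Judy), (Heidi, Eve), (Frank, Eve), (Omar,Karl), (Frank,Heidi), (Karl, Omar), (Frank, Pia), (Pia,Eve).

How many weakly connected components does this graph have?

From Dave: component {Dave, Judy}.
From Eve: component {Eve, Frank, Heidi, Pia}.
From Karl: component {Karl, Nora, Omar}.
That's 3 components.

3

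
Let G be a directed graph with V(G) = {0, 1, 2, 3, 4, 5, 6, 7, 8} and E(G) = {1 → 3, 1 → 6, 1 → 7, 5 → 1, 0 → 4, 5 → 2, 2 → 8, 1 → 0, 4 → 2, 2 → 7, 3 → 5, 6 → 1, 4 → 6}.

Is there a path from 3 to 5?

Yes

Explore from 3.
Distance 1: reach 5.
Found 5.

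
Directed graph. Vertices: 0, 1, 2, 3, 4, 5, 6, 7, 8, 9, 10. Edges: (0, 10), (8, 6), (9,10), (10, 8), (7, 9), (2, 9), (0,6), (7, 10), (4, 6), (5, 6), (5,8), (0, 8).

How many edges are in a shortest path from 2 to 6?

4

Distance 0: 2.
Distance 1: 9.
Distance 2: 10.
Distance 3: 8.
Distance 4: 6 — contains 6.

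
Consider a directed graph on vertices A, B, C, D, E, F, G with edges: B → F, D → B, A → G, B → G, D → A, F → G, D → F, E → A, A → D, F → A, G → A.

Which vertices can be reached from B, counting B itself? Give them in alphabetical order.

Start at B.
Its neighbours: F, G.
Then their neighbours: A.
Then next layer: D.
Nothing further is reachable.

A, B, D, F, G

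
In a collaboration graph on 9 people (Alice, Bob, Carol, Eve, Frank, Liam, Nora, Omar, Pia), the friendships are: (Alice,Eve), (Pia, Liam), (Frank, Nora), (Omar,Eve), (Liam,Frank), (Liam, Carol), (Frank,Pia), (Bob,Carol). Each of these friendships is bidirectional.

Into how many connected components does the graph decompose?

From Alice: component {Alice, Eve, Omar}.
From Bob: component {Bob, Carol, Frank, Liam, Nora, Pia}.
That's 2 components.

2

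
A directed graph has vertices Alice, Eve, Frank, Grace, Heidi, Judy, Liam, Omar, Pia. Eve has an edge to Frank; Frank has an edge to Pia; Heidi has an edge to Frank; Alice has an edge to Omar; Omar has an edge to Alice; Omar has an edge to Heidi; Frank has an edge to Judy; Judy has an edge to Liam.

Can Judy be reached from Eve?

Explore from Eve.
Distance 1: reach Frank.
Distance 2: reach Judy, Pia.
Found Judy.

Yes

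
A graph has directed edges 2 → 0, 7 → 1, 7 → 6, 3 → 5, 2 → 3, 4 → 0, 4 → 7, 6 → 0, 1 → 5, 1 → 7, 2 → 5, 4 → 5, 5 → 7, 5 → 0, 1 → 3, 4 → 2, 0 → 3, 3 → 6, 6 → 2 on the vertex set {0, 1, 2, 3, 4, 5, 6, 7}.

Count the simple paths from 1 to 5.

7

1→3→5
1→3→6→2→5
1→5
1→7→6→0→3→5
1→7→6→2→0→3→5
1→7→6→2→3→5
1→7→6→2→5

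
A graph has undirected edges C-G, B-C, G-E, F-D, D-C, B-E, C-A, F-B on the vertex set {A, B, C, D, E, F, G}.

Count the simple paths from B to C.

B–C
B–E–G–C
B–F–D–C

3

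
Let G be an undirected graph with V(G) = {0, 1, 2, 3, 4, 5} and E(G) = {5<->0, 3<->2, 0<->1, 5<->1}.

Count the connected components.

From 0: component {0, 1, 5}.
From 2: component {2, 3}.
From 4: component {4}.
That's 3 components.

3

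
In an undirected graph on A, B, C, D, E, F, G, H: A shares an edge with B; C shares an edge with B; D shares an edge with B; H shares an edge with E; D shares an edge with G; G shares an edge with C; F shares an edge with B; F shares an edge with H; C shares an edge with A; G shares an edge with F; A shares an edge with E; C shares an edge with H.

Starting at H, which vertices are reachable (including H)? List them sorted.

Start at H.
Its neighbours: C, E, F.
Then their neighbours: A, B, G.
Then next layer: D.
Every vertex is now reached.

A, B, C, D, E, F, G, H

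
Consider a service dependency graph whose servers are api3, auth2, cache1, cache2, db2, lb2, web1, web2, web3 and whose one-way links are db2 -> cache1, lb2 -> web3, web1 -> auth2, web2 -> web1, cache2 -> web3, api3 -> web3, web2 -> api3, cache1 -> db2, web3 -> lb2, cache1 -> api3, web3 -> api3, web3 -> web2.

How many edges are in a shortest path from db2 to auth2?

6

Distance 0: db2.
Distance 1: cache1.
Distance 2: api3.
Distance 3: web3.
Distance 4: lb2, web2.
Distance 5: web1.
Distance 6: auth2 — contains auth2.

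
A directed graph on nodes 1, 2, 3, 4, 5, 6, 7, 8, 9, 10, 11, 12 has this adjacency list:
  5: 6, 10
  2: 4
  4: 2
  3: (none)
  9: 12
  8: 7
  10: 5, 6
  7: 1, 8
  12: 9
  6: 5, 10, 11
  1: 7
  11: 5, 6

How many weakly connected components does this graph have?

From 1: component {1, 7, 8}.
From 2: component {2, 4}.
From 3: component {3}.
From 5: component {5, 6, 10, 11}.
From 9: component {9, 12}.
That's 5 components.

5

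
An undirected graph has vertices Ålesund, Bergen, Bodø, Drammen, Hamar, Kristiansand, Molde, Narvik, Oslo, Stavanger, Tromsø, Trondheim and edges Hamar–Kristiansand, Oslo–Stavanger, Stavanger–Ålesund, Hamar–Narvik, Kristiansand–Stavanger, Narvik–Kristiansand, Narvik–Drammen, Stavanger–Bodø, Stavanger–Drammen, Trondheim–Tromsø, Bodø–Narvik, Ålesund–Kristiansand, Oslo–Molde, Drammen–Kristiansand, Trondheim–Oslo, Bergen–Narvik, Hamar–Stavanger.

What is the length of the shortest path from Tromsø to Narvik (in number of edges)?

Distance 0: Tromsø.
Distance 1: Trondheim.
Distance 2: Oslo.
Distance 3: Molde, Stavanger.
Distance 4: Ålesund, Bodø, Drammen, Hamar, Kristiansand.
Distance 5: Narvik — contains Narvik.

5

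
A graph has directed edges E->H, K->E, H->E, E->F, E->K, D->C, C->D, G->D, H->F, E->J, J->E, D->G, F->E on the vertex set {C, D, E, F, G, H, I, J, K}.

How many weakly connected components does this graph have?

From C: component {C, D, G}.
From E: component {E, F, H, J, K}.
From I: component {I}.
That's 3 components.

3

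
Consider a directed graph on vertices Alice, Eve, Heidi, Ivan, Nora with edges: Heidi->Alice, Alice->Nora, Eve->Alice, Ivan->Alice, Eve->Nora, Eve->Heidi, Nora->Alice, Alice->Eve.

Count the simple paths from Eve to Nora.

Eve→Alice→Nora
Eve→Heidi→Alice→Nora
Eve→Nora

3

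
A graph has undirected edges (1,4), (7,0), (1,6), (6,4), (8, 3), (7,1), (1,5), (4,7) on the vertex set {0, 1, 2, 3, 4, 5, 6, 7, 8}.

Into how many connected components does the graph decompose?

3

From 0: component {0, 1, 4, 5, 6, 7}.
From 2: component {2}.
From 3: component {3, 8}.
That's 3 components.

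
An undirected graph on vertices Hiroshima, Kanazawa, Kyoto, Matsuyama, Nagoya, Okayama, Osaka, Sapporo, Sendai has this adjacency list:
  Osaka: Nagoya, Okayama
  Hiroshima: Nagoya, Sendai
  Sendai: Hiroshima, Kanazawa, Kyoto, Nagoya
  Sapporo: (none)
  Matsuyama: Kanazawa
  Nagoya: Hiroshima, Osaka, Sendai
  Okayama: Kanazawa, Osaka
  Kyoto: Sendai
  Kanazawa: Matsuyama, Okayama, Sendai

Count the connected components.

From Hiroshima: component {Hiroshima, Kanazawa, Kyoto, Matsuyama, Nagoya, Okayama, Osaka, Sendai}.
From Sapporo: component {Sapporo}.
That's 2 components.

2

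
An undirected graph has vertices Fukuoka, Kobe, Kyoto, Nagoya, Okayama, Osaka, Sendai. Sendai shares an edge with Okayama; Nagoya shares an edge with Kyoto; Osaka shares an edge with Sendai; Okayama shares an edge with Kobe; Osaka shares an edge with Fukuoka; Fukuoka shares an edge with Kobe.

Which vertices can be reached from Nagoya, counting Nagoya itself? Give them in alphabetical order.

Kyoto, Nagoya

Start at Nagoya.
Its neighbours: Kyoto.
Nothing further is reachable.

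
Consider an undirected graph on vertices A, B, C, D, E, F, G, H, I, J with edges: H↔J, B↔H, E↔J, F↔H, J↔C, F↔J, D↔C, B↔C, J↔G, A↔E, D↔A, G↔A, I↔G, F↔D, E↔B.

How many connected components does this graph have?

From A: component {A, B, C, D, E, F, G, H, I, J}.
That's 1 component.

1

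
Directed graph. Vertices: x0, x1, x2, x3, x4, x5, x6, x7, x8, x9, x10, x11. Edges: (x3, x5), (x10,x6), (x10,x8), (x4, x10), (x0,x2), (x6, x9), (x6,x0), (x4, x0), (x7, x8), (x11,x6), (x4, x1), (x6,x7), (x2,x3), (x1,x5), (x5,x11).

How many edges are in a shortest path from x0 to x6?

Distance 0: x0.
Distance 1: x2.
Distance 2: x3.
Distance 3: x5.
Distance 4: x11.
Distance 5: x6 — contains x6.

5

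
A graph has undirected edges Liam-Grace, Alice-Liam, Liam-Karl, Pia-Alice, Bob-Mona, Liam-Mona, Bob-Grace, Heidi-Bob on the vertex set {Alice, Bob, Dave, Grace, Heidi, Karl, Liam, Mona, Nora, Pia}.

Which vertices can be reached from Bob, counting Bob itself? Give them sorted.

Alice, Bob, Grace, Heidi, Karl, Liam, Mona, Pia

Start at Bob.
Its neighbours: Grace, Heidi, Mona.
Then their neighbours: Liam.
Then next layer: Alice, Karl.
Then next layer: Pia.
Nothing further is reachable.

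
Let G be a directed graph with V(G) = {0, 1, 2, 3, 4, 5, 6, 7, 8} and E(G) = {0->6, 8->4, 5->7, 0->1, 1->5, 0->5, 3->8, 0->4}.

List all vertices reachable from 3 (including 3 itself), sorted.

3, 4, 8

Start at 3.
Its neighbours: 8.
Then their neighbours: 4.
Nothing further is reachable.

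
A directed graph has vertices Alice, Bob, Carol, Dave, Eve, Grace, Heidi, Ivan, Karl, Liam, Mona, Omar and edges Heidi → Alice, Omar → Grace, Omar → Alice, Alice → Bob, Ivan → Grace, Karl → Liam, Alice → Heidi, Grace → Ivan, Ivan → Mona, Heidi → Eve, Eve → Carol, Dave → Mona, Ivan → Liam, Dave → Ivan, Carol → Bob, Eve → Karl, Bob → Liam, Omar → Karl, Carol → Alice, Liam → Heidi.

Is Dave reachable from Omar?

No

Explore from Omar.
Distance 1: reach Alice, Grace, Karl.
Distance 2: reach Bob, Heidi, Ivan, Liam.
Distance 3: reach Eve, Mona.
Distance 4: reach Carol.
The search from Omar is exhausted; no directed path reaches Dave.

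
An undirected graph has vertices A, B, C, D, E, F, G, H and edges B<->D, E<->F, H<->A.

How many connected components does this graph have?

5

From A: component {A, H}.
From B: component {B, D}.
From C: component {C}.
From E: component {E, F}.
From G: component {G}.
That's 5 components.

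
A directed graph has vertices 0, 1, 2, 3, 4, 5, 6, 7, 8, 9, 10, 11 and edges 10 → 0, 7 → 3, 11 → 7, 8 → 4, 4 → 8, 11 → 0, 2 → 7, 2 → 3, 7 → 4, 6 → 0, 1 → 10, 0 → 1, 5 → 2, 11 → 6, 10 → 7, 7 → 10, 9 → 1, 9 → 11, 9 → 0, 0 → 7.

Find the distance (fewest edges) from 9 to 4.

3

Distance 0: 9.
Distance 1: 0, 1, 11.
Distance 2: 6, 7, 10.
Distance 3: 3, 4 — contains 4.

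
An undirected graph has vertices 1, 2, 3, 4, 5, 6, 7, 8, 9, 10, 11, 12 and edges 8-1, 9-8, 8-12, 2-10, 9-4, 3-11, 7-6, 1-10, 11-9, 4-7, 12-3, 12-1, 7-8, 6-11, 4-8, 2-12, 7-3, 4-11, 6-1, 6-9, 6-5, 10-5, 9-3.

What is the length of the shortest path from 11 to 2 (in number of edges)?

3

Distance 0: 11.
Distance 1: 3, 4, 6, 9.
Distance 2: 1, 5, 7, 8, 12.
Distance 3: 2, 10 — contains 2.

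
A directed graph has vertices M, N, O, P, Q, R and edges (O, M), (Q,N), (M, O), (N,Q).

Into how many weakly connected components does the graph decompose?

From M: component {M, O}.
From N: component {N, Q}.
From P: component {P}.
From R: component {R}.
That's 4 components.

4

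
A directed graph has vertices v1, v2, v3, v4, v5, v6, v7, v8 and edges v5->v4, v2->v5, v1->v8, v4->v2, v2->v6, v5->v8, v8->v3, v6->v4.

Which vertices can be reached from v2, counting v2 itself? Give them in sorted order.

Start at v2.
Its neighbours: v5, v6.
Then their neighbours: v4, v8.
Then next layer: v3.
Nothing further is reachable.

v2, v3, v4, v5, v6, v8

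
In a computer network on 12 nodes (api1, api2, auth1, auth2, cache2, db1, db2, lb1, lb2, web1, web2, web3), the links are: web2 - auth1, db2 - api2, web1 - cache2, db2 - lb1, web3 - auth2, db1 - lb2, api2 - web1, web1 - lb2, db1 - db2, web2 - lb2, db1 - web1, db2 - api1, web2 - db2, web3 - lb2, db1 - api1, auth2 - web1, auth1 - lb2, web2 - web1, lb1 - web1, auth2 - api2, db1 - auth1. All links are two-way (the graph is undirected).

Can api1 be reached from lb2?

Explore from lb2.
Distance 1: reach auth1, db1, web1, web2, web3.
Distance 2: reach api1, api2, auth2, cache2, db2, lb1.
Found api1.

Yes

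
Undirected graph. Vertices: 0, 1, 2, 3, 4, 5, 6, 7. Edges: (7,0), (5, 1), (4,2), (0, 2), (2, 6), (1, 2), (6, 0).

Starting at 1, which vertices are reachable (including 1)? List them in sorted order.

0, 1, 2, 4, 5, 6, 7

Start at 1.
Its neighbours: 2, 5.
Then their neighbours: 0, 4, 6.
Then next layer: 7.
Nothing further is reachable.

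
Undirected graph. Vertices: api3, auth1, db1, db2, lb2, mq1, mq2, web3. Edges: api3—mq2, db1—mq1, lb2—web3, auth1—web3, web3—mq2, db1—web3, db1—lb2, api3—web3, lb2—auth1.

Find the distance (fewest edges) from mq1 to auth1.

3

Distance 0: mq1.
Distance 1: db1.
Distance 2: lb2, web3.
Distance 3: api3, auth1, mq2 — contains auth1.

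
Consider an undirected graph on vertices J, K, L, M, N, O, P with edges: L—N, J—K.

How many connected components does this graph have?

5

From J: component {J, K}.
From L: component {L, N}.
From M: component {M}.
From O: component {O}.
From P: component {P}.
That's 5 components.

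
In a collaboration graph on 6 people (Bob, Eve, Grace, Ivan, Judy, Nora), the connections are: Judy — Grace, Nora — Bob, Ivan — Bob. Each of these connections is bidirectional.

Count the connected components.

From Bob: component {Bob, Ivan, Nora}.
From Eve: component {Eve}.
From Grace: component {Grace, Judy}.
That's 3 components.

3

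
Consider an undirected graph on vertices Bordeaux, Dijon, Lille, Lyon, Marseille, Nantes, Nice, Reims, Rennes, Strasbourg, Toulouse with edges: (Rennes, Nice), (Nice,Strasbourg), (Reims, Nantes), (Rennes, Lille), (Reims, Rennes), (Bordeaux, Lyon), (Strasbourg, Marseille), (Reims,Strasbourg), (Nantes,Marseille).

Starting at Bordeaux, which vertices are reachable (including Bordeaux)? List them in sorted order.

Bordeaux, Lyon

Start at Bordeaux.
Its neighbours: Lyon.
Nothing further is reachable.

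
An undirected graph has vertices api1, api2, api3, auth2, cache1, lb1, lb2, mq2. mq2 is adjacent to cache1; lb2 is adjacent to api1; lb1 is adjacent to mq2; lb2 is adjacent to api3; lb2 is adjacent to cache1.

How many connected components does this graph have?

From api1: component {api1, api3, cache1, lb1, lb2, mq2}.
From api2: component {api2}.
From auth2: component {auth2}.
That's 3 components.

3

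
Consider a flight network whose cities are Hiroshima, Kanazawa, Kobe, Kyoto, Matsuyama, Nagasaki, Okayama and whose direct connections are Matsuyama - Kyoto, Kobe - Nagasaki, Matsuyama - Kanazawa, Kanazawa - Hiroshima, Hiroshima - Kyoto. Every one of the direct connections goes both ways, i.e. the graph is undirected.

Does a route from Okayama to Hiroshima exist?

No

Okayama has no edges, so nothing is reachable from it.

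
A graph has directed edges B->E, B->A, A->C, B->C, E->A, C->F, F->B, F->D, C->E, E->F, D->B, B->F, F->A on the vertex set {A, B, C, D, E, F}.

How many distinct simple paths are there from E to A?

4

E→A
E→F→A
E→F→B→A
E→F→D→B→A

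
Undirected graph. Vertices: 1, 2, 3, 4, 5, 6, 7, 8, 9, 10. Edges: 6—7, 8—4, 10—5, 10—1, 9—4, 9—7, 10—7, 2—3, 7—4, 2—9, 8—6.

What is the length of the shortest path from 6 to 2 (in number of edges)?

3

Distance 0: 6.
Distance 1: 7, 8.
Distance 2: 4, 9, 10.
Distance 3: 1, 2, 5 — contains 2.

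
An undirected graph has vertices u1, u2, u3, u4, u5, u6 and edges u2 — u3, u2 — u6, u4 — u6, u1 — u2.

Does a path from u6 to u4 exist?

Yes

Explore from u6.
Distance 1: reach u2, u4.
Found u4.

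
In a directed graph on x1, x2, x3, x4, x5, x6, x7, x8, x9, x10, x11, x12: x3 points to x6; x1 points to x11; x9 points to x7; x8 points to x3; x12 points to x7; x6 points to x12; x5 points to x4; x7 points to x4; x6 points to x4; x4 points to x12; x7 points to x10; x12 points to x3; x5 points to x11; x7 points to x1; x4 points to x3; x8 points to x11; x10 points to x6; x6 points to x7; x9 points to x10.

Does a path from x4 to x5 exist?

No

Explore from x4.
Distance 1: reach x3, x12.
Distance 2: reach x6, x7.
Distance 3: reach x1, x10.
Distance 4: reach x11.
The search from x4 is exhausted; no directed path reaches x5.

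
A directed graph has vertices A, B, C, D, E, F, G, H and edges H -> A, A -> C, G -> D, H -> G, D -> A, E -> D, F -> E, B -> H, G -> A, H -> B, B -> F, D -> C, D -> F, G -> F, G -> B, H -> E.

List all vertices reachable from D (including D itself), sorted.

A, C, D, E, F

Start at D.
Its neighbours: A, C, F.
Then their neighbours: E.
Nothing further is reachable.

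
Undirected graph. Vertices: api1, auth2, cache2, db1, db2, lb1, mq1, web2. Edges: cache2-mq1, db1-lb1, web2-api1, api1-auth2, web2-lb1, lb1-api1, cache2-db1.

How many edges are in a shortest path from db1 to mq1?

2

Distance 0: db1.
Distance 1: cache2, lb1.
Distance 2: api1, mq1, web2 — contains mq1.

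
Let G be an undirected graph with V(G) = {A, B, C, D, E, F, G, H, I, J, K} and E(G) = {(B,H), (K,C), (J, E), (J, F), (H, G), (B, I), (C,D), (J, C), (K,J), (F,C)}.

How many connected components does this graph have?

3

From A: component {A}.
From B: component {B, G, H, I}.
From C: component {C, D, E, F, J, K}.
That's 3 components.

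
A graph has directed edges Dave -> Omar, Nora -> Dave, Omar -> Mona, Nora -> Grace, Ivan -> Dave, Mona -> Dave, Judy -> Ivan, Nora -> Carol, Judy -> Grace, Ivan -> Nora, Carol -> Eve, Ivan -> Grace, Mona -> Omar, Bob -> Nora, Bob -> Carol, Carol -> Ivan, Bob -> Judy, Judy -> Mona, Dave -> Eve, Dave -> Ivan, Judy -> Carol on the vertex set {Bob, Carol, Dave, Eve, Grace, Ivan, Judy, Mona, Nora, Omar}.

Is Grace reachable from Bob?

Yes

Explore from Bob.
Distance 1: reach Carol, Judy, Nora.
Distance 2: reach Dave, Eve, Grace, Ivan, Mona.
Found Grace.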